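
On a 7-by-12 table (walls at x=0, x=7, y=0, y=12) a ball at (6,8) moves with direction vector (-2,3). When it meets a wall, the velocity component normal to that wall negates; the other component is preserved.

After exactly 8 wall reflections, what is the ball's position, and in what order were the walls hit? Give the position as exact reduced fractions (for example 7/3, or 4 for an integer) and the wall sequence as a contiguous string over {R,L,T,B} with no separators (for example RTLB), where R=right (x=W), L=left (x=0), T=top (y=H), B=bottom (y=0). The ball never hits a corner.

Final position: (7,1/2)
Wall sequence: TLBRTLBR

1. t=4/3 → T at (10/3,12); v=(-2,-3)
2. t=5/3 → L at (0,7); v=(2,-3)
3. t=7/3 → B at (14/3,0); v=(2,3)
4. t=7/6 → R at (7,7/2); v=(-2,3)
5. t=17/6 → T at (4/3,12); v=(-2,-3)
6. t=2/3 → L at (0,10); v=(2,-3)
7. t=10/3 → B at (20/3,0); v=(2,3)
8. t=1/6 → R at (7,1/2); v=(-2,3)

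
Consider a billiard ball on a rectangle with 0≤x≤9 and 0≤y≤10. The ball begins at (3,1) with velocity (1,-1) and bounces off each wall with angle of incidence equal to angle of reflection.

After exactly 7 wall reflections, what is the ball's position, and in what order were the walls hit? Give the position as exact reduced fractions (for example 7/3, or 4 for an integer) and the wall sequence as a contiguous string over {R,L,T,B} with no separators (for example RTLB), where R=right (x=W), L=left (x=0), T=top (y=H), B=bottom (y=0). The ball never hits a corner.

1. t=1 → B at (4,0); v=(1,1)
2. t=5 → R at (9,5); v=(-1,1)
3. t=5 → T at (4,10); v=(-1,-1)
4. t=4 → L at (0,6); v=(1,-1)
5. t=6 → B at (6,0); v=(1,1)
6. t=3 → R at (9,3); v=(-1,1)
7. t=7 → T at (2,10); v=(-1,-1)

Final position: (2,10)
Wall sequence: BRTLBRT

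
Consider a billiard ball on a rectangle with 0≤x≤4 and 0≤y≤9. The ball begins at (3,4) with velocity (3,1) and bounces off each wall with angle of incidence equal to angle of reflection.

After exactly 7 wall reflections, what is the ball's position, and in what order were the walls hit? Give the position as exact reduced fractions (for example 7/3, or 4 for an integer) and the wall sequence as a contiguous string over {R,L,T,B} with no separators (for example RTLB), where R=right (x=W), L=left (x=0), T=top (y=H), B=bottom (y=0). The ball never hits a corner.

1. t=1/3 → R at (4,13/3); v=(-3,1)
2. t=4/3 → L at (0,17/3); v=(3,1)
3. t=4/3 → R at (4,7); v=(-3,1)
4. t=4/3 → L at (0,25/3); v=(3,1)
5. t=2/3 → T at (2,9); v=(3,-1)
6. t=2/3 → R at (4,25/3); v=(-3,-1)
7. t=4/3 → L at (0,7); v=(3,-1)

Final position: (0,7)
Wall sequence: RLRLTRL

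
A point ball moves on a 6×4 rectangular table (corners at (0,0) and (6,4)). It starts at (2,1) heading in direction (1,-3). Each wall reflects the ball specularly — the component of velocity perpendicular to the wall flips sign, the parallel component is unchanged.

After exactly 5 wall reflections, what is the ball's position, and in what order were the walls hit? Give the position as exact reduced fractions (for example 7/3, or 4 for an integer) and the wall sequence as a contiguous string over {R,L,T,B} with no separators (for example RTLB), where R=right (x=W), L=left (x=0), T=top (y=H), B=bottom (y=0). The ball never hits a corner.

1. t=1/3 → B at (7/3,0); v=(1,3)
2. t=4/3 → T at (11/3,4); v=(1,-3)
3. t=4/3 → B at (5,0); v=(1,3)
4. t=1 → R at (6,3); v=(-1,3)
5. t=1/3 → T at (17/3,4); v=(-1,-3)

Final position: (17/3,4)
Wall sequence: BTBRT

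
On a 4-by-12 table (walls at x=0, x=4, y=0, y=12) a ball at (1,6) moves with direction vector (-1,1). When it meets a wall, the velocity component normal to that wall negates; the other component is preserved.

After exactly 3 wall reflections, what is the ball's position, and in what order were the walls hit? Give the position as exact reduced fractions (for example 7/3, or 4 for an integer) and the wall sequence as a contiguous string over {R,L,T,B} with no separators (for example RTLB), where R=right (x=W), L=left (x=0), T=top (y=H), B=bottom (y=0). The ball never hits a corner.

Final position: (3,12)
Wall sequence: LRT

1. t=1 → L at (0,7); v=(1,1)
2. t=4 → R at (4,11); v=(-1,1)
3. t=1 → T at (3,12); v=(-1,-1)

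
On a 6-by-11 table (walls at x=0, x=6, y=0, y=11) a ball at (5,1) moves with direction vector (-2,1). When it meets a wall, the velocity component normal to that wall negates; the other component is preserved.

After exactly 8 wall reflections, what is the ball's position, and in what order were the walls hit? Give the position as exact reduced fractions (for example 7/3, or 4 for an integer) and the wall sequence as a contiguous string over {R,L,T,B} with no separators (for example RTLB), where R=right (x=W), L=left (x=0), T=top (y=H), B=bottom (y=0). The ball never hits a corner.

1. t=5/2 → L at (0,7/2); v=(2,1)
2. t=3 → R at (6,13/2); v=(-2,1)
3. t=3 → L at (0,19/2); v=(2,1)
4. t=3/2 → T at (3,11); v=(2,-1)
5. t=3/2 → R at (6,19/2); v=(-2,-1)
6. t=3 → L at (0,13/2); v=(2,-1)
7. t=3 → R at (6,7/2); v=(-2,-1)
8. t=3 → L at (0,1/2); v=(2,-1)

Final position: (0,1/2)
Wall sequence: LRLTRLRL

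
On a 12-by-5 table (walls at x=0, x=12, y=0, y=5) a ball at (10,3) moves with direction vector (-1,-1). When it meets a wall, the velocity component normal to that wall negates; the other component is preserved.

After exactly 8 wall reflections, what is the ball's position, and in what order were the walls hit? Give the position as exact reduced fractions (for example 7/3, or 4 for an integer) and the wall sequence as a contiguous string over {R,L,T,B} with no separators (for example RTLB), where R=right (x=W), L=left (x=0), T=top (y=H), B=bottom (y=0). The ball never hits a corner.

1. t=3 → B at (7,0); v=(-1,1)
2. t=5 → T at (2,5); v=(-1,-1)
3. t=2 → L at (0,3); v=(1,-1)
4. t=3 → B at (3,0); v=(1,1)
5. t=5 → T at (8,5); v=(1,-1)
6. t=4 → R at (12,1); v=(-1,-1)
7. t=1 → B at (11,0); v=(-1,1)
8. t=5 → T at (6,5); v=(-1,-1)

Final position: (6,5)
Wall sequence: BTLBTRBT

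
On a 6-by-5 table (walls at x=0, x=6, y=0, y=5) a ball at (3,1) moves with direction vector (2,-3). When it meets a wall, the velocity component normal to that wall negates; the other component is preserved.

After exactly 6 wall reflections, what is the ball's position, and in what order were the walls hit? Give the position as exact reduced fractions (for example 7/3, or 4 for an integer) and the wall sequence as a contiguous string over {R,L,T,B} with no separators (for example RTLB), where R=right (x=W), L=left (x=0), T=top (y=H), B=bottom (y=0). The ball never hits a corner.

1. t=1/3 → B at (11/3,0); v=(2,3)
2. t=7/6 → R at (6,7/2); v=(-2,3)
3. t=1/2 → T at (5,5); v=(-2,-3)
4. t=5/3 → B at (5/3,0); v=(-2,3)
5. t=5/6 → L at (0,5/2); v=(2,3)
6. t=5/6 → T at (5/3,5); v=(2,-3)

Final position: (5/3,5)
Wall sequence: BRTBLT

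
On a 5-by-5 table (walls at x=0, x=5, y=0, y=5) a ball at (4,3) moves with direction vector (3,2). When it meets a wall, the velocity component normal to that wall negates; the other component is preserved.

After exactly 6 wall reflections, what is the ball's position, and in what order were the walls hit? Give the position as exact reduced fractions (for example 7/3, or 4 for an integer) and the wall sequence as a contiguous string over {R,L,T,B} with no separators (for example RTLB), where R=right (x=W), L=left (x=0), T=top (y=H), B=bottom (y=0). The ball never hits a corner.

1. t=1/3 → R at (5,11/3); v=(-3,2)
2. t=2/3 → T at (3,5); v=(-3,-2)
3. t=1 → L at (0,3); v=(3,-2)
4. t=3/2 → B at (9/2,0); v=(3,2)
5. t=1/6 → R at (5,1/3); v=(-3,2)
6. t=5/3 → L at (0,11/3); v=(3,2)

Final position: (0,11/3)
Wall sequence: RTLBRL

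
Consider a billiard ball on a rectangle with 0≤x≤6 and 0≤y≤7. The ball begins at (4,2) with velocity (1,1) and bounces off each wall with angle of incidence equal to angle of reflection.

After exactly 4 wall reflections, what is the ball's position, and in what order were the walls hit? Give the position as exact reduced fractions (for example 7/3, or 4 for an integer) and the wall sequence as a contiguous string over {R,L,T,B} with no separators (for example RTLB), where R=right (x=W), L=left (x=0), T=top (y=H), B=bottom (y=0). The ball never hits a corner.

Final position: (4,0)
Wall sequence: RTLB

1. t=2 → R at (6,4); v=(-1,1)
2. t=3 → T at (3,7); v=(-1,-1)
3. t=3 → L at (0,4); v=(1,-1)
4. t=4 → B at (4,0); v=(1,1)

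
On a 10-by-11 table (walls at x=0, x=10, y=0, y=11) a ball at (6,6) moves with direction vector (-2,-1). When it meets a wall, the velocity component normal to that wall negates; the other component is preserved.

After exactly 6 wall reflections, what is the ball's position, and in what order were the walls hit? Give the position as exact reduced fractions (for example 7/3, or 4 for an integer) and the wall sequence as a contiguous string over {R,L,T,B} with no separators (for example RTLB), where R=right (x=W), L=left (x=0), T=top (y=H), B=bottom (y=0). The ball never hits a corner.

Final position: (10,10)
Wall sequence: LBRLTR

1. t=3 → L at (0,3); v=(2,-1)
2. t=3 → B at (6,0); v=(2,1)
3. t=2 → R at (10,2); v=(-2,1)
4. t=5 → L at (0,7); v=(2,1)
5. t=4 → T at (8,11); v=(2,-1)
6. t=1 → R at (10,10); v=(-2,-1)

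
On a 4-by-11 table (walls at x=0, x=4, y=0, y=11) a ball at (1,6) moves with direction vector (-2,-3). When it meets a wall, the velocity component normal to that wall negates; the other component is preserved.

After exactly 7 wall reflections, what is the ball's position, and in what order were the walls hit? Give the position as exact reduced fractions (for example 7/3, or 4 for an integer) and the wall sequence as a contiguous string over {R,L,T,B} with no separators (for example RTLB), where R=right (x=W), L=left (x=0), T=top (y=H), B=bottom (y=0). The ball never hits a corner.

Final position: (0,5/2)
Wall sequence: LBRLTRL

1. t=1/2 → L at (0,9/2); v=(2,-3)
2. t=3/2 → B at (3,0); v=(2,3)
3. t=1/2 → R at (4,3/2); v=(-2,3)
4. t=2 → L at (0,15/2); v=(2,3)
5. t=7/6 → T at (7/3,11); v=(2,-3)
6. t=5/6 → R at (4,17/2); v=(-2,-3)
7. t=2 → L at (0,5/2); v=(2,-3)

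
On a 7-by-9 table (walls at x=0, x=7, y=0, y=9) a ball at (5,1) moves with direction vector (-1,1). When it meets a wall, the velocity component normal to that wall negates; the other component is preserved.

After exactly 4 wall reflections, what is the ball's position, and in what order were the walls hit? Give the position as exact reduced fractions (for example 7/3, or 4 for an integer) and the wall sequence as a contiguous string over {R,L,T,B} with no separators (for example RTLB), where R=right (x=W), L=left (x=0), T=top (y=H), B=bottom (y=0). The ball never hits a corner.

Final position: (2,0)
Wall sequence: LTRB

1. t=5 → L at (0,6); v=(1,1)
2. t=3 → T at (3,9); v=(1,-1)
3. t=4 → R at (7,5); v=(-1,-1)
4. t=5 → B at (2,0); v=(-1,1)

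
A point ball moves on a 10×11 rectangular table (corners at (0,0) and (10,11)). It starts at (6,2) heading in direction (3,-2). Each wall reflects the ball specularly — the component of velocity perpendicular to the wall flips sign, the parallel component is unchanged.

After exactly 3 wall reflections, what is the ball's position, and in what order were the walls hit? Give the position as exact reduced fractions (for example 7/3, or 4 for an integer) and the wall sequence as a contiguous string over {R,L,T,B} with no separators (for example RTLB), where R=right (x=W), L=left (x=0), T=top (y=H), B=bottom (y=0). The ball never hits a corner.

1. t=1 → B at (9,0); v=(3,2)
2. t=1/3 → R at (10,2/3); v=(-3,2)
3. t=10/3 → L at (0,22/3); v=(3,2)

Final position: (0,22/3)
Wall sequence: BRL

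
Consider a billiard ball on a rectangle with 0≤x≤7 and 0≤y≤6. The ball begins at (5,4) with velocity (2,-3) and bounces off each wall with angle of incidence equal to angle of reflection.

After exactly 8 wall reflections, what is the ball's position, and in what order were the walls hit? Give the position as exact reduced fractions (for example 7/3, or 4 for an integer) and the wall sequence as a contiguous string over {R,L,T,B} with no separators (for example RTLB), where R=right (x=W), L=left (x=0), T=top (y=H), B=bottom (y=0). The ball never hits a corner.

1. t=1 → R at (7,1); v=(-2,-3)
2. t=1/3 → B at (19/3,0); v=(-2,3)
3. t=2 → T at (7/3,6); v=(-2,-3)
4. t=7/6 → L at (0,5/2); v=(2,-3)
5. t=5/6 → B at (5/3,0); v=(2,3)
6. t=2 → T at (17/3,6); v=(2,-3)
7. t=2/3 → R at (7,4); v=(-2,-3)
8. t=4/3 → B at (13/3,0); v=(-2,3)

Final position: (13/3,0)
Wall sequence: RBTLBTRB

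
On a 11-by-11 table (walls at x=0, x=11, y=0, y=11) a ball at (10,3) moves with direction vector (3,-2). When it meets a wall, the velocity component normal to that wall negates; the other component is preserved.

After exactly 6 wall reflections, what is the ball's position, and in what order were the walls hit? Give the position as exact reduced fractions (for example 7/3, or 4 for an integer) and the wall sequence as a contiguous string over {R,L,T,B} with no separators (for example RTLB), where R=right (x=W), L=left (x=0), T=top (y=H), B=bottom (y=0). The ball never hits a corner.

1. t=1/3 → R at (11,7/3); v=(-3,-2)
2. t=7/6 → B at (15/2,0); v=(-3,2)
3. t=5/2 → L at (0,5); v=(3,2)
4. t=3 → T at (9,11); v=(3,-2)
5. t=2/3 → R at (11,29/3); v=(-3,-2)
6. t=11/3 → L at (0,7/3); v=(3,-2)

Final position: (0,7/3)
Wall sequence: RBLTRL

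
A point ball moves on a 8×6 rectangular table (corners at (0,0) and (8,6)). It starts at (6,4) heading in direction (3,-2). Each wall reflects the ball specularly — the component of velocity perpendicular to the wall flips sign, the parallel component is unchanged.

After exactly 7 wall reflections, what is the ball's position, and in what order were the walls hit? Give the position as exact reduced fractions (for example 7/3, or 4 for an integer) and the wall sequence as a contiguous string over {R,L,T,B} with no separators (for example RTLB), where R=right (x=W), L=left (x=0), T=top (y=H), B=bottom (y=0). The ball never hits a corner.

1. t=2/3 → R at (8,8/3); v=(-3,-2)
2. t=4/3 → B at (4,0); v=(-3,2)
3. t=4/3 → L at (0,8/3); v=(3,2)
4. t=5/3 → T at (5,6); v=(3,-2)
5. t=1 → R at (8,4); v=(-3,-2)
6. t=2 → B at (2,0); v=(-3,2)
7. t=2/3 → L at (0,4/3); v=(3,2)

Final position: (0,4/3)
Wall sequence: RBLTRBL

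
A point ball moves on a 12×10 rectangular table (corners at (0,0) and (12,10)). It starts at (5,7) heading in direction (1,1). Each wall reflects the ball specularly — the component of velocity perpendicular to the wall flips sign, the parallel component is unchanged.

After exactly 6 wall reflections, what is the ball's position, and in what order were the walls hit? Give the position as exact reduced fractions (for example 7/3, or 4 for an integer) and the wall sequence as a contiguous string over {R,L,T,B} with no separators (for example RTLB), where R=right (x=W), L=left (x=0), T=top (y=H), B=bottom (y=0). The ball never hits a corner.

1. t=3 → T at (8,10); v=(1,-1)
2. t=4 → R at (12,6); v=(-1,-1)
3. t=6 → B at (6,0); v=(-1,1)
4. t=6 → L at (0,6); v=(1,1)
5. t=4 → T at (4,10); v=(1,-1)
6. t=8 → R at (12,2); v=(-1,-1)

Final position: (12,2)
Wall sequence: TRBLTR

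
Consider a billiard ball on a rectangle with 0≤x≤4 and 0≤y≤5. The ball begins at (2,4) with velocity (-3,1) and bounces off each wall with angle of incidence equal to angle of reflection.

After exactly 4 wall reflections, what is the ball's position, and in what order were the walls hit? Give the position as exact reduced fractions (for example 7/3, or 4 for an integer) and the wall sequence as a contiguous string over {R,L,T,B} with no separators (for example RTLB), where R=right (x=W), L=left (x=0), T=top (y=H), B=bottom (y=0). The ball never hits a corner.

Final position: (0,8/3)
Wall sequence: LTRL

1. t=2/3 → L at (0,14/3); v=(3,1)
2. t=1/3 → T at (1,5); v=(3,-1)
3. t=1 → R at (4,4); v=(-3,-1)
4. t=4/3 → L at (0,8/3); v=(3,-1)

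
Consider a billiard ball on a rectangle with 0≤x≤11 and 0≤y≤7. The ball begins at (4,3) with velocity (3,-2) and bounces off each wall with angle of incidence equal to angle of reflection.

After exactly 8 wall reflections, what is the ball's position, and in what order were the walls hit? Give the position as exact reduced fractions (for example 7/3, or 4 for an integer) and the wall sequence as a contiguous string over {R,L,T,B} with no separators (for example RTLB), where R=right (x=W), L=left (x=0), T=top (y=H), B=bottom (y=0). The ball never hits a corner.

1. t=3/2 → B at (17/2,0); v=(3,2)
2. t=5/6 → R at (11,5/3); v=(-3,2)
3. t=8/3 → T at (3,7); v=(-3,-2)
4. t=1 → L at (0,5); v=(3,-2)
5. t=5/2 → B at (15/2,0); v=(3,2)
6. t=7/6 → R at (11,7/3); v=(-3,2)
7. t=7/3 → T at (4,7); v=(-3,-2)
8. t=4/3 → L at (0,13/3); v=(3,-2)

Final position: (0,13/3)
Wall sequence: BRTLBRTL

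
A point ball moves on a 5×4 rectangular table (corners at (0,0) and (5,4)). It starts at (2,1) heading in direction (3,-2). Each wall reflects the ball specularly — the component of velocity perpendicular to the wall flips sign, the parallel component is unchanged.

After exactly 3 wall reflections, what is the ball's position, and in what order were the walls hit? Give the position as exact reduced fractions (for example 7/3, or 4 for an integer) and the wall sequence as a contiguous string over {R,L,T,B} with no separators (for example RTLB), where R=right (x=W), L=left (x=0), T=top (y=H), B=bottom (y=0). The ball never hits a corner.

1. t=1/2 → B at (7/2,0); v=(3,2)
2. t=1/2 → R at (5,1); v=(-3,2)
3. t=3/2 → T at (1/2,4); v=(-3,-2)

Final position: (1/2,4)
Wall sequence: BRT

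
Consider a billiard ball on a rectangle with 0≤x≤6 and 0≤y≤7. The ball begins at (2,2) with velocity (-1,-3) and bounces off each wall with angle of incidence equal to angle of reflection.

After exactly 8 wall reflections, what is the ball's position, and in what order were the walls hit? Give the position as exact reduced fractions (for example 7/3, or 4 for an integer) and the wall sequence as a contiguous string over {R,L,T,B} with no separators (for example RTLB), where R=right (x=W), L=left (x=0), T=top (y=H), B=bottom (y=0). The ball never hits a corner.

Final position: (5/3,7)
Wall sequence: BLTBTRBT

1. t=2/3 → B at (4/3,0); v=(-1,3)
2. t=4/3 → L at (0,4); v=(1,3)
3. t=1 → T at (1,7); v=(1,-3)
4. t=7/3 → B at (10/3,0); v=(1,3)
5. t=7/3 → T at (17/3,7); v=(1,-3)
6. t=1/3 → R at (6,6); v=(-1,-3)
7. t=2 → B at (4,0); v=(-1,3)
8. t=7/3 → T at (5/3,7); v=(-1,-3)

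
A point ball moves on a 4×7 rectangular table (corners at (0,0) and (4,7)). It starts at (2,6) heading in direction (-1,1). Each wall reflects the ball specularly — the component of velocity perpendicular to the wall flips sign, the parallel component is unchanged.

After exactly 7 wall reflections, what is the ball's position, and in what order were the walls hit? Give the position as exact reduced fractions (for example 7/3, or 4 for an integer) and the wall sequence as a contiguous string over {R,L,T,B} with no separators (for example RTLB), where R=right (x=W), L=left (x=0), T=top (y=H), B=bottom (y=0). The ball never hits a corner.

Final position: (3,7)
Wall sequence: TLRBLRT

1. t=1 → T at (1,7); v=(-1,-1)
2. t=1 → L at (0,6); v=(1,-1)
3. t=4 → R at (4,2); v=(-1,-1)
4. t=2 → B at (2,0); v=(-1,1)
5. t=2 → L at (0,2); v=(1,1)
6. t=4 → R at (4,6); v=(-1,1)
7. t=1 → T at (3,7); v=(-1,-1)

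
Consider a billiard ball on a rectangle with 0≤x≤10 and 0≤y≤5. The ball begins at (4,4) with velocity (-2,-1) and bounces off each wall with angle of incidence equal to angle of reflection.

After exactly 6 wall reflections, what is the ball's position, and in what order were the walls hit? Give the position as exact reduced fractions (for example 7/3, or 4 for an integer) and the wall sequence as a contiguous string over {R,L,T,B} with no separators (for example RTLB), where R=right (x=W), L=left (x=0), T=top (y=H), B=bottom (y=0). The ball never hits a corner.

Final position: (4,0)
Wall sequence: LBRTLB

1. t=2 → L at (0,2); v=(2,-1)
2. t=2 → B at (4,0); v=(2,1)
3. t=3 → R at (10,3); v=(-2,1)
4. t=2 → T at (6,5); v=(-2,-1)
5. t=3 → L at (0,2); v=(2,-1)
6. t=2 → B at (4,0); v=(2,1)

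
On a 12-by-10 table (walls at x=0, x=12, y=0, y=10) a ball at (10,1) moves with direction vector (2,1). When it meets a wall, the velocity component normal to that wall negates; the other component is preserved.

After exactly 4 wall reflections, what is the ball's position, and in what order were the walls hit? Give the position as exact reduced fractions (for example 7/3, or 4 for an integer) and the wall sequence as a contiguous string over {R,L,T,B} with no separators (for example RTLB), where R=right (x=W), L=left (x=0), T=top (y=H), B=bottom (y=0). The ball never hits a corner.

1. t=1 → R at (12,2); v=(-2,1)
2. t=6 → L at (0,8); v=(2,1)
3. t=2 → T at (4,10); v=(2,-1)
4. t=4 → R at (12,6); v=(-2,-1)

Final position: (12,6)
Wall sequence: RLTR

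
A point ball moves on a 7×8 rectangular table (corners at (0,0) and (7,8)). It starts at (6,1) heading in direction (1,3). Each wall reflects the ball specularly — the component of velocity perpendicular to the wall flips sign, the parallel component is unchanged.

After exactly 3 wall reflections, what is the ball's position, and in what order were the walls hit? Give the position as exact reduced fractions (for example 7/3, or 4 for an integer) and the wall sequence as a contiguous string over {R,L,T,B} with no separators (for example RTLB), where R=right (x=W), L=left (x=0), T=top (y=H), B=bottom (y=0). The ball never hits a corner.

1. t=1 → R at (7,4); v=(-1,3)
2. t=4/3 → T at (17/3,8); v=(-1,-3)
3. t=8/3 → B at (3,0); v=(-1,3)

Final position: (3,0)
Wall sequence: RTB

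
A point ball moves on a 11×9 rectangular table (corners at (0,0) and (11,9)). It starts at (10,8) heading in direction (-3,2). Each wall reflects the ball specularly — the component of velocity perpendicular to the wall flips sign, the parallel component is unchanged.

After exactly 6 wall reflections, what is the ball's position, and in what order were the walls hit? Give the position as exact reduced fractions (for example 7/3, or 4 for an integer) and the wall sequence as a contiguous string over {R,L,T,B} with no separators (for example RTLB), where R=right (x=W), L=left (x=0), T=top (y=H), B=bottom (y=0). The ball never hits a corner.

Final position: (0,20/3)
Wall sequence: TLBRTL

1. t=1/2 → T at (17/2,9); v=(-3,-2)
2. t=17/6 → L at (0,10/3); v=(3,-2)
3. t=5/3 → B at (5,0); v=(3,2)
4. t=2 → R at (11,4); v=(-3,2)
5. t=5/2 → T at (7/2,9); v=(-3,-2)
6. t=7/6 → L at (0,20/3); v=(3,-2)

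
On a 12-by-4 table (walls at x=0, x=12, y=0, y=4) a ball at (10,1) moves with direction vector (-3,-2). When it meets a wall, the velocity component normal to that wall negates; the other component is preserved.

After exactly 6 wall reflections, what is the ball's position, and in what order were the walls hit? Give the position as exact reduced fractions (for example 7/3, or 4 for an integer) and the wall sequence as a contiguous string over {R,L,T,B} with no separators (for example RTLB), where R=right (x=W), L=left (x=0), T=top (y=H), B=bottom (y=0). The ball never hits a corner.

1. t=1/2 → B at (17/2,0); v=(-3,2)
2. t=2 → T at (5/2,4); v=(-3,-2)
3. t=5/6 → L at (0,7/3); v=(3,-2)
4. t=7/6 → B at (7/2,0); v=(3,2)
5. t=2 → T at (19/2,4); v=(3,-2)
6. t=5/6 → R at (12,7/3); v=(-3,-2)

Final position: (12,7/3)
Wall sequence: BTLBTR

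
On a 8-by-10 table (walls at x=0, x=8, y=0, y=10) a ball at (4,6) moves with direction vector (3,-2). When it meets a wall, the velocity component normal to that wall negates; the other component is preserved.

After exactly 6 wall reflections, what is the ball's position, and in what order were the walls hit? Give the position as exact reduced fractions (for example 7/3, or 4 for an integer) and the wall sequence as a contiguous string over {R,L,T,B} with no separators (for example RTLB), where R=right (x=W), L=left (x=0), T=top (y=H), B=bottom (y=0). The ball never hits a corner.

1. t=4/3 → R at (8,10/3); v=(-3,-2)
2. t=5/3 → B at (3,0); v=(-3,2)
3. t=1 → L at (0,2); v=(3,2)
4. t=8/3 → R at (8,22/3); v=(-3,2)
5. t=4/3 → T at (4,10); v=(-3,-2)
6. t=4/3 → L at (0,22/3); v=(3,-2)

Final position: (0,22/3)
Wall sequence: RBLRTL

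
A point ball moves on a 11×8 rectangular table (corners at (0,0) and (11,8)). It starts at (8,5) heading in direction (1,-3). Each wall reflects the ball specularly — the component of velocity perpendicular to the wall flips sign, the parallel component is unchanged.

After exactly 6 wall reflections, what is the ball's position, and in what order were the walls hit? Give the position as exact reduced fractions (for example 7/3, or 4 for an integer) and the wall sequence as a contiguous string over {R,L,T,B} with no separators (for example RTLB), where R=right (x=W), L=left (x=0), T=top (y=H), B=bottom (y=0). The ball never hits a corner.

1. t=5/3 → B at (29/3,0); v=(1,3)
2. t=4/3 → R at (11,4); v=(-1,3)
3. t=4/3 → T at (29/3,8); v=(-1,-3)
4. t=8/3 → B at (7,0); v=(-1,3)
5. t=8/3 → T at (13/3,8); v=(-1,-3)
6. t=8/3 → B at (5/3,0); v=(-1,3)

Final position: (5/3,0)
Wall sequence: BRTBTB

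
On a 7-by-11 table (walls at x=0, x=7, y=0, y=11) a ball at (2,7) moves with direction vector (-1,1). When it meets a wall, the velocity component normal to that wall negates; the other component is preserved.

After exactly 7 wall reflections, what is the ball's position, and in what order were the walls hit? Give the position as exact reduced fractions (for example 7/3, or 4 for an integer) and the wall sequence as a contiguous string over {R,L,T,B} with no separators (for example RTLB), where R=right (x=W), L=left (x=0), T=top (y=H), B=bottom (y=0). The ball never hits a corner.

1. t=2 → L at (0,9); v=(1,1)
2. t=2 → T at (2,11); v=(1,-1)
3. t=5 → R at (7,6); v=(-1,-1)
4. t=6 → B at (1,0); v=(-1,1)
5. t=1 → L at (0,1); v=(1,1)
6. t=7 → R at (7,8); v=(-1,1)
7. t=3 → T at (4,11); v=(-1,-1)

Final position: (4,11)
Wall sequence: LTRBLRT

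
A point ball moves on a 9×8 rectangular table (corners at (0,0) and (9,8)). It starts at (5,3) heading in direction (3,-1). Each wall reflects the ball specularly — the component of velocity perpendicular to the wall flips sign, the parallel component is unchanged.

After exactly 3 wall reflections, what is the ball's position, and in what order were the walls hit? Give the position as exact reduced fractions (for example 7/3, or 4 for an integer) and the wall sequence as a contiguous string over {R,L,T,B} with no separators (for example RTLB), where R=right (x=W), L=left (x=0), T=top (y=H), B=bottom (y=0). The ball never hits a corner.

Final position: (0,4/3)
Wall sequence: RBL

1. t=4/3 → R at (9,5/3); v=(-3,-1)
2. t=5/3 → B at (4,0); v=(-3,1)
3. t=4/3 → L at (0,4/3); v=(3,1)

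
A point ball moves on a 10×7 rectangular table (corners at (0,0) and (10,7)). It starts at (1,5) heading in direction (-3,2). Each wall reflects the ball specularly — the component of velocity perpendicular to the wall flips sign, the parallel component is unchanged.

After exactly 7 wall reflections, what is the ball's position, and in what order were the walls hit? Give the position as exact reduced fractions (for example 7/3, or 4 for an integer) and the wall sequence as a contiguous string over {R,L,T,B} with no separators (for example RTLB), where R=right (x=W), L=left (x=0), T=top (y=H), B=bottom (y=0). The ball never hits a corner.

1. t=1/3 → L at (0,17/3); v=(3,2)
2. t=2/3 → T at (2,7); v=(3,-2)
3. t=8/3 → R at (10,5/3); v=(-3,-2)
4. t=5/6 → B at (15/2,0); v=(-3,2)
5. t=5/2 → L at (0,5); v=(3,2)
6. t=1 → T at (3,7); v=(3,-2)
7. t=7/3 → R at (10,7/3); v=(-3,-2)

Final position: (10,7/3)
Wall sequence: LTRBLTR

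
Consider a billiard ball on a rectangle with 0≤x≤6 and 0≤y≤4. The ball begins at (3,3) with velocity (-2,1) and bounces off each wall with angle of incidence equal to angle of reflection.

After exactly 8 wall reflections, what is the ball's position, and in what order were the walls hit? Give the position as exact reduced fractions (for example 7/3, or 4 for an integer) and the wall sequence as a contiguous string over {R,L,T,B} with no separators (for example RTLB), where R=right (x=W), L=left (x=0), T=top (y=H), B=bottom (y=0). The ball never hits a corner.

Final position: (1,0)
Wall sequence: TLRBLTRB

1. t=1 → T at (1,4); v=(-2,-1)
2. t=1/2 → L at (0,7/2); v=(2,-1)
3. t=3 → R at (6,1/2); v=(-2,-1)
4. t=1/2 → B at (5,0); v=(-2,1)
5. t=5/2 → L at (0,5/2); v=(2,1)
6. t=3/2 → T at (3,4); v=(2,-1)
7. t=3/2 → R at (6,5/2); v=(-2,-1)
8. t=5/2 → B at (1,0); v=(-2,1)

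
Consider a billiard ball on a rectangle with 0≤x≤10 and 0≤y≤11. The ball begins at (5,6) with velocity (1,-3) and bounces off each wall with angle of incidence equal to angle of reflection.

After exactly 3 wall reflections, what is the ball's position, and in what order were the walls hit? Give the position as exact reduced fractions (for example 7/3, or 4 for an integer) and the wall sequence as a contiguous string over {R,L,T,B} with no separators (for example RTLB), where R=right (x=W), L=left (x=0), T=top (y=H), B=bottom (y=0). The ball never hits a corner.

Final position: (28/3,11)
Wall sequence: BRT

1. t=2 → B at (7,0); v=(1,3)
2. t=3 → R at (10,9); v=(-1,3)
3. t=2/3 → T at (28/3,11); v=(-1,-3)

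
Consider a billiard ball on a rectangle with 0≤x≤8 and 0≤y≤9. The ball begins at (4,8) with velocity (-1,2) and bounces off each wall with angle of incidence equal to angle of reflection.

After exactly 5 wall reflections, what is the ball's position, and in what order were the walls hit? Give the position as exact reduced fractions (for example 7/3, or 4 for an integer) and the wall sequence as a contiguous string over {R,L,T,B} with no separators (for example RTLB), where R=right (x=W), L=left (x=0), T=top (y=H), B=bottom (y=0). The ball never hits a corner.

Final position: (8,4)
Wall sequence: TLBTR

1. t=1/2 → T at (7/2,9); v=(-1,-2)
2. t=7/2 → L at (0,2); v=(1,-2)
3. t=1 → B at (1,0); v=(1,2)
4. t=9/2 → T at (11/2,9); v=(1,-2)
5. t=5/2 → R at (8,4); v=(-1,-2)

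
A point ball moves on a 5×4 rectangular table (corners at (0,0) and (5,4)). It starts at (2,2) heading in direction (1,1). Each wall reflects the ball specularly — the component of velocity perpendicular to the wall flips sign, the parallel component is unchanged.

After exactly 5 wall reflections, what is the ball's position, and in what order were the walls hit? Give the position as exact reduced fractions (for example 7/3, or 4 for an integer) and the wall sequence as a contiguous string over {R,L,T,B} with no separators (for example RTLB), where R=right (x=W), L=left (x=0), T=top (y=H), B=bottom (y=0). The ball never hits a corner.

Final position: (2,4)
Wall sequence: TRBLT

1. t=2 → T at (4,4); v=(1,-1)
2. t=1 → R at (5,3); v=(-1,-1)
3. t=3 → B at (2,0); v=(-1,1)
4. t=2 → L at (0,2); v=(1,1)
5. t=2 → T at (2,4); v=(1,-1)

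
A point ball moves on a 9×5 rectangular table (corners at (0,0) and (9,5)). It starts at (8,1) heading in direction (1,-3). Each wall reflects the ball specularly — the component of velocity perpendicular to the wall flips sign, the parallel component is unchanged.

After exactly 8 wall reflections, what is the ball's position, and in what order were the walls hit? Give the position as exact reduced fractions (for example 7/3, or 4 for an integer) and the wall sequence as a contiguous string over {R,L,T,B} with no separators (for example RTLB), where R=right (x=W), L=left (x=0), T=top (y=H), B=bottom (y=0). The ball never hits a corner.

Final position: (0,1)
Wall sequence: BRTBTBTL

1. t=1/3 → B at (25/3,0); v=(1,3)
2. t=2/3 → R at (9,2); v=(-1,3)
3. t=1 → T at (8,5); v=(-1,-3)
4. t=5/3 → B at (19/3,0); v=(-1,3)
5. t=5/3 → T at (14/3,5); v=(-1,-3)
6. t=5/3 → B at (3,0); v=(-1,3)
7. t=5/3 → T at (4/3,5); v=(-1,-3)
8. t=4/3 → L at (0,1); v=(1,-3)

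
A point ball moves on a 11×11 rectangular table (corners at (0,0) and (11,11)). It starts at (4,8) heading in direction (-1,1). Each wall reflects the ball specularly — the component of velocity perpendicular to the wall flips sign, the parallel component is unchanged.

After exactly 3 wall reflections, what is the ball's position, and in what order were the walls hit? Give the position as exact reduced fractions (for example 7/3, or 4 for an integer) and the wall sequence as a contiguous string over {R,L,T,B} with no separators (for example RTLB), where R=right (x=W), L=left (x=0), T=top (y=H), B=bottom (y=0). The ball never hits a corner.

Final position: (10,0)
Wall sequence: TLB

1. t=3 → T at (1,11); v=(-1,-1)
2. t=1 → L at (0,10); v=(1,-1)
3. t=10 → B at (10,0); v=(1,1)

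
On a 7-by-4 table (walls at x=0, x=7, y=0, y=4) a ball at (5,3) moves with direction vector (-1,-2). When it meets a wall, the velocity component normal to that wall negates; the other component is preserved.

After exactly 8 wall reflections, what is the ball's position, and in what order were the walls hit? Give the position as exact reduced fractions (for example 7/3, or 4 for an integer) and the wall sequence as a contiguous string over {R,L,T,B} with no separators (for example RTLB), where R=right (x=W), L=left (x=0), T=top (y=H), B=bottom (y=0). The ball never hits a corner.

1. t=3/2 → B at (7/2,0); v=(-1,2)
2. t=2 → T at (3/2,4); v=(-1,-2)
3. t=3/2 → L at (0,1); v=(1,-2)
4. t=1/2 → B at (1/2,0); v=(1,2)
5. t=2 → T at (5/2,4); v=(1,-2)
6. t=2 → B at (9/2,0); v=(1,2)
7. t=2 → T at (13/2,4); v=(1,-2)
8. t=1/2 → R at (7,3); v=(-1,-2)

Final position: (7,3)
Wall sequence: BTLBTBTR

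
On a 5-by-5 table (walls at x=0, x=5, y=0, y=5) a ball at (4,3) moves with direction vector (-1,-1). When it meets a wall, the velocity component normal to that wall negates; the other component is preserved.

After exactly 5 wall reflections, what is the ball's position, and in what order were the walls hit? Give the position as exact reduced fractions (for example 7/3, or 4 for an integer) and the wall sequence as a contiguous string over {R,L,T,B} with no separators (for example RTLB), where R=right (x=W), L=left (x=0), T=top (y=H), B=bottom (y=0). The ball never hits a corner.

1. t=3 → B at (1,0); v=(-1,1)
2. t=1 → L at (0,1); v=(1,1)
3. t=4 → T at (4,5); v=(1,-1)
4. t=1 → R at (5,4); v=(-1,-1)
5. t=4 → B at (1,0); v=(-1,1)

Final position: (1,0)
Wall sequence: BLTRB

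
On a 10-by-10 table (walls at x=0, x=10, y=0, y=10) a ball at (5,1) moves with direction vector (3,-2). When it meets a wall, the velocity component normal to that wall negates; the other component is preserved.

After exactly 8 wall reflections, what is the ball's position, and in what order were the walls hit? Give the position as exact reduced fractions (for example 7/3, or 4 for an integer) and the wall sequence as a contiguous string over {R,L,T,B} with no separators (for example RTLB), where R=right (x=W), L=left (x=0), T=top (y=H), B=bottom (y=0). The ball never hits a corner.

Final position: (10,9)
Wall sequence: BRLTRBLR

1. t=1/2 → B at (13/2,0); v=(3,2)
2. t=7/6 → R at (10,7/3); v=(-3,2)
3. t=10/3 → L at (0,9); v=(3,2)
4. t=1/2 → T at (3/2,10); v=(3,-2)
5. t=17/6 → R at (10,13/3); v=(-3,-2)
6. t=13/6 → B at (7/2,0); v=(-3,2)
7. t=7/6 → L at (0,7/3); v=(3,2)
8. t=10/3 → R at (10,9); v=(-3,2)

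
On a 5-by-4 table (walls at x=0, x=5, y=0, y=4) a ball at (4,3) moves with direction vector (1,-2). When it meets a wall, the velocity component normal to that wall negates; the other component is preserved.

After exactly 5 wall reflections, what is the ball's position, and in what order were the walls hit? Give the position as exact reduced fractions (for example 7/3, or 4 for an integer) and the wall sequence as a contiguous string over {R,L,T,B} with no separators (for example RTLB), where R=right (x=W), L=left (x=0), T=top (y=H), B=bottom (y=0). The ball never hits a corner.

1. t=1 → R at (5,1); v=(-1,-2)
2. t=1/2 → B at (9/2,0); v=(-1,2)
3. t=2 → T at (5/2,4); v=(-1,-2)
4. t=2 → B at (1/2,0); v=(-1,2)
5. t=1/2 → L at (0,1); v=(1,2)

Final position: (0,1)
Wall sequence: RBTBL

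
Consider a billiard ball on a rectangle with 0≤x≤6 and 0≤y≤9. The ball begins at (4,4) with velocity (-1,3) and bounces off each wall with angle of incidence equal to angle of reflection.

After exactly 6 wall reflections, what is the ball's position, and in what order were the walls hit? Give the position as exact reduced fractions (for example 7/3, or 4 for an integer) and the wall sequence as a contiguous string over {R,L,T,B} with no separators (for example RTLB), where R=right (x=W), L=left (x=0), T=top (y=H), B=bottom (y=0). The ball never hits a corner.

1. t=5/3 → T at (7/3,9); v=(-1,-3)
2. t=7/3 → L at (0,2); v=(1,-3)
3. t=2/3 → B at (2/3,0); v=(1,3)
4. t=3 → T at (11/3,9); v=(1,-3)
5. t=7/3 → R at (6,2); v=(-1,-3)
6. t=2/3 → B at (16/3,0); v=(-1,3)

Final position: (16/3,0)
Wall sequence: TLBTRB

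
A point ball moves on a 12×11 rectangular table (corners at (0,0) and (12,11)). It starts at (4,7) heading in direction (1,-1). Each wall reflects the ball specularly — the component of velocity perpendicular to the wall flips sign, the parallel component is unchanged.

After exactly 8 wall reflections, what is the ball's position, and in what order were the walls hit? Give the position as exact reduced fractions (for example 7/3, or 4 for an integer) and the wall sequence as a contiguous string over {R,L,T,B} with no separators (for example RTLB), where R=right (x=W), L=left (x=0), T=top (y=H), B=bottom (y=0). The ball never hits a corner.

1. t=7 → B at (11,0); v=(1,1)
2. t=1 → R at (12,1); v=(-1,1)
3. t=10 → T at (2,11); v=(-1,-1)
4. t=2 → L at (0,9); v=(1,-1)
5. t=9 → B at (9,0); v=(1,1)
6. t=3 → R at (12,3); v=(-1,1)
7. t=8 → T at (4,11); v=(-1,-1)
8. t=4 → L at (0,7); v=(1,-1)

Final position: (0,7)
Wall sequence: BRTLBRTL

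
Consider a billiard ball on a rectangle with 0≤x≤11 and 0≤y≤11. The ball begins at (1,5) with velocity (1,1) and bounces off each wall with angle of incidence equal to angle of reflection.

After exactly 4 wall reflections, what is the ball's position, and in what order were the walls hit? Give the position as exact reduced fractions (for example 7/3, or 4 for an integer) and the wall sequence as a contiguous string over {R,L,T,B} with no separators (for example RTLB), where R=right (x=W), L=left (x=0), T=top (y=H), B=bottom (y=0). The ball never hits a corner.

1. t=6 → T at (7,11); v=(1,-1)
2. t=4 → R at (11,7); v=(-1,-1)
3. t=7 → B at (4,0); v=(-1,1)
4. t=4 → L at (0,4); v=(1,1)

Final position: (0,4)
Wall sequence: TRBL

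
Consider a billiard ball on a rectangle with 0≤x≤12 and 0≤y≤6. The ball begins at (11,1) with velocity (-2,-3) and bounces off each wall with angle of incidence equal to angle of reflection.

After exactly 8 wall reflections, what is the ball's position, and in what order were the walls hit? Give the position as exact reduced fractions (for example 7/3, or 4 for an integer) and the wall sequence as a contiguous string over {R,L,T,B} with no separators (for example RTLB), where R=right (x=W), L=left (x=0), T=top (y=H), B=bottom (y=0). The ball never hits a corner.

1. t=1/3 → B at (31/3,0); v=(-2,3)
2. t=2 → T at (19/3,6); v=(-2,-3)
3. t=2 → B at (7/3,0); v=(-2,3)
4. t=7/6 → L at (0,7/2); v=(2,3)
5. t=5/6 → T at (5/3,6); v=(2,-3)
6. t=2 → B at (17/3,0); v=(2,3)
7. t=2 → T at (29/3,6); v=(2,-3)
8. t=7/6 → R at (12,5/2); v=(-2,-3)

Final position: (12,5/2)
Wall sequence: BTBLTBTR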